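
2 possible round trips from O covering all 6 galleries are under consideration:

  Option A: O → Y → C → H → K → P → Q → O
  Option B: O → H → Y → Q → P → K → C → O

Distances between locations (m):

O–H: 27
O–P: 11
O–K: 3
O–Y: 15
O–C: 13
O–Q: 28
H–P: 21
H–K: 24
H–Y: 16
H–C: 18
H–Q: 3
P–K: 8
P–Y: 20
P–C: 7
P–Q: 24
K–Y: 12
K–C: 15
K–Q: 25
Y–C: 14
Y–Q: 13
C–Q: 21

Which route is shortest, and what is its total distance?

Option A: 15 + 14 + 18 + 24 + 8 + 24 + 28 = 131
Option B: 27 + 16 + 13 + 24 + 8 + 15 + 13 = 116

116 m — Option B is the shortest.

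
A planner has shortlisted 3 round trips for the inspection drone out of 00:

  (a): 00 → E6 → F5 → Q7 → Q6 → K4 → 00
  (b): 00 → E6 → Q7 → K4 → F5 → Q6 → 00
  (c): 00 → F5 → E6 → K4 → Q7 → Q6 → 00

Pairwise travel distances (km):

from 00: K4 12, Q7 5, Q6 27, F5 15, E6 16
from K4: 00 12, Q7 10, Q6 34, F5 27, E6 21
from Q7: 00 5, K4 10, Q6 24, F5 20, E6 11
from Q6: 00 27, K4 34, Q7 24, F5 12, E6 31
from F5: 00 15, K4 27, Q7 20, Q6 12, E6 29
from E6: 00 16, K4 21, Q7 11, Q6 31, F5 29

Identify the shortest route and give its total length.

Shortest is (b), total 103 km.

(a): 16 + 29 + 20 + 24 + 34 + 12 = 135
(b): 16 + 11 + 10 + 27 + 12 + 27 = 103
(c): 15 + 29 + 21 + 10 + 24 + 27 = 126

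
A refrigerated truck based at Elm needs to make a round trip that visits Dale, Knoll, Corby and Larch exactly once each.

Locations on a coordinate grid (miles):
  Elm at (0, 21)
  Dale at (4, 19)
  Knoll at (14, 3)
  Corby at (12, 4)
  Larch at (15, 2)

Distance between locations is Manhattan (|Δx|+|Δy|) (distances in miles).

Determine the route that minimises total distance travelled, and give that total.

With 4 stops there are 4!/2 = 12 distinct round trips (a route and its reverse cost the same).
Elm - Dale - Knoll - Corby - Larch - Elm: 6+26+3+5+34 = 74
Elm - Dale - Knoll - Larch - Corby - Elm: 6+26+2+5+29 = 68
Elm - Dale - Corby - Knoll - Larch - Elm: 6+23+3+2+34 = 68
Elm - Dale - Corby - Larch - Knoll - Elm: 6+23+5+2+32 = 68
Elm - Dale - Larch - Knoll - Corby - Elm: 6+28+2+3+29 = 68
Elm - Dale - Larch - Corby - Knoll - Elm: 6+28+5+3+32 = 74
Elm - Knoll - Dale - Corby - Larch - Elm: 32+26+23+5+34 = 120
Elm - Knoll - Dale - Larch - Corby - Elm: 32+26+28+5+29 = 120
Elm - Knoll - Corby - Dale - Larch - Elm: 32+3+23+28+34 = 120
Elm - Knoll - Larch - Dale - Corby - Elm: 32+2+28+23+29 = 114
Elm - Corby - Dale - Knoll - Larch - Elm: 29+23+26+2+34 = 114
Elm - Corby - Knoll - Dale - Larch - Elm: 29+3+26+28+34 = 120
The minimum is 68.
One optimal route: Elm → Dale → Knoll → Larch → Corby → Elm (or its reverse).

Minimum total distance: 68 miles.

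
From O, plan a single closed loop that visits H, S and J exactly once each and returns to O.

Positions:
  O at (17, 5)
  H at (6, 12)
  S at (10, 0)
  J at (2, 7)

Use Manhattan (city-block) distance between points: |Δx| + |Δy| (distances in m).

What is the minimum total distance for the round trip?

There are 3 distinct closed tours to check (reversals are equivalent).
O→H→S→J→O: 18+16+15+17 = 66
O→H→J→S→O: 18+9+15+12 = 54
O→S→H→J→O: 12+16+9+17 = 54
The minimum is 54.
One optimal route: O → H → J → S → O (or its reverse).

Shortest round trip = 54 m.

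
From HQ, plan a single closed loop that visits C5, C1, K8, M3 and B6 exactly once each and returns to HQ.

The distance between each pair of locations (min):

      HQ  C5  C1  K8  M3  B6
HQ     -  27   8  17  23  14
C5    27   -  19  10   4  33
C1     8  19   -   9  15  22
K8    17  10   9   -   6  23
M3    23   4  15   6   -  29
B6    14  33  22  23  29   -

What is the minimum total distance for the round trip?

There are 60 distinct closed tours to check (reversals are equivalent).
HQ - C5 - C1 - K8 - M3 - B6 - HQ: 27+19+9+6+29+14 = 104
HQ - C5 - C1 - K8 - B6 - M3 - HQ: 27+19+9+23+29+23 = 130
HQ - C5 - C1 - M3 - K8 - B6 - HQ: 27+19+15+6+23+14 = 104
HQ - C5 - C1 - M3 - B6 - K8 - HQ: 27+19+15+29+23+17 = 130
HQ - C5 - C1 - B6 - K8 - M3 - HQ: 27+19+22+23+6+23 = 120
HQ - C5 - C1 - B6 - M3 - K8 - HQ: 27+19+22+29+6+17 = 120
HQ - C5 - K8 - C1 - M3 - B6 - HQ: 27+10+9+15+29+14 = 104
HQ - C5 - K8 - C1 - B6 - M3 - HQ: 27+10+9+22+29+23 = 120
HQ - C5 - K8 - M3 - C1 - B6 - HQ: 27+10+6+15+22+14 = 94
HQ - C5 - K8 - M3 - B6 - C1 - HQ: 27+10+6+29+22+8 = 102
HQ - C5 - K8 - B6 - C1 - M3 - HQ: 27+10+23+22+15+23 = 120
HQ - C5 - K8 - B6 - M3 - C1 - HQ: 27+10+23+29+15+8 = 112
HQ - C5 - M3 - C1 - K8 - B6 - HQ: 27+4+15+9+23+14 = 92
HQ - C5 - M3 - C1 - B6 - K8 - HQ: 27+4+15+22+23+17 = 108
… (46 more)
HQ - C1 - C5 - M3 - K8 - B6 - HQ: 8+19+4+6+23+14 = 74  ← best
The minimum is 74.
One optimal route: HQ → C1 → C5 → M3 → K8 → B6 → HQ (or its reverse).

Minimum total distance: 74 min.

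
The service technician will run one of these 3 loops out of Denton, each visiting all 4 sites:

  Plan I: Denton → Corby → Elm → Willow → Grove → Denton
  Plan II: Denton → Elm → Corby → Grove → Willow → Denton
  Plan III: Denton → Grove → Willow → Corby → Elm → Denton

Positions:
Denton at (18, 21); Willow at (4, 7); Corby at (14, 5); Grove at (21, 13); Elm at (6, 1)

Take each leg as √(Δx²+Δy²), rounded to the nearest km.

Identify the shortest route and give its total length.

Plan I: 16 + 9 + 6 + 18 + 9 = 58
Plan II: 23 + 9 + 11 + 18 + 20 = 81
Plan III: 9 + 18 + 10 + 9 + 23 = 69

Shortest is Plan I, total 58 km.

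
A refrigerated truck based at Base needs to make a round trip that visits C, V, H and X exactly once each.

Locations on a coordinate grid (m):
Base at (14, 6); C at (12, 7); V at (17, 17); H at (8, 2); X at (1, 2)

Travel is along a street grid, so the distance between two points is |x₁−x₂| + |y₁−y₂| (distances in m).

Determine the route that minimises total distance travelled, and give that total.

Shortest round trip = 62 m.

With 4 stops there are 4!/2 = 12 distinct round trips (a route and its reverse cost the same).
Base - C - V - H - X - Base: 3+15+24+7+17 = 66
Base - C - V - X - H - Base: 3+15+31+7+10 = 66
Base - C - H - V - X - Base: 3+9+24+31+17 = 84
Base - C - H - X - V - Base: 3+9+7+31+14 = 64
Base - C - X - V - H - Base: 3+16+31+24+10 = 84
Base - C - X - H - V - Base: 3+16+7+24+14 = 64
Base - V - C - H - X - Base: 14+15+9+7+17 = 62
Base - V - C - X - H - Base: 14+15+16+7+10 = 62
Base - V - H - C - X - Base: 14+24+9+16+17 = 80
Base - V - X - C - H - Base: 14+31+16+9+10 = 80
Base - H - C - V - X - Base: 10+9+15+31+17 = 82
Base - H - V - C - X - Base: 10+24+15+16+17 = 82
The minimum is 62.
One optimal route: Base → V → C → H → X → Base (or its reverse).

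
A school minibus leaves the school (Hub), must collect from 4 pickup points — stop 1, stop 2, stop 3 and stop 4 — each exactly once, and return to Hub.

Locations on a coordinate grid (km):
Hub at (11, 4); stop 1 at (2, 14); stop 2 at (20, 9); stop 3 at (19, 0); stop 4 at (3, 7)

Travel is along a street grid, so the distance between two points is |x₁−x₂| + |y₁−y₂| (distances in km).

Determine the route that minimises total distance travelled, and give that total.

Shortest round trip = 64 km.

Hub - stop 1 - stop 2 - stop 3 - stop 4 - Hub: 19+23+10+23+11 = 86
Hub - stop 1 - stop 2 - stop 4 - stop 3 - Hub: 19+23+19+23+12 = 96
Hub - stop 1 - stop 3 - stop 2 - stop 4 - Hub: 19+31+10+19+11 = 90
Hub - stop 1 - stop 3 - stop 4 - stop 2 - Hub: 19+31+23+19+14 = 106
Hub - stop 1 - stop 4 - stop 2 - stop 3 - Hub: 19+8+19+10+12 = 68
Hub - stop 1 - stop 4 - stop 3 - stop 2 - Hub: 19+8+23+10+14 = 74
Hub - stop 2 - stop 1 - stop 3 - stop 4 - Hub: 14+23+31+23+11 = 102
Hub - stop 2 - stop 1 - stop 4 - stop 3 - Hub: 14+23+8+23+12 = 80
Hub - stop 2 - stop 3 - stop 1 - stop 4 - Hub: 14+10+31+8+11 = 74
Hub - stop 2 - stop 4 - stop 1 - stop 3 - Hub: 14+19+8+31+12 = 84
Hub - stop 3 - stop 1 - stop 2 - stop 4 - Hub: 12+31+23+19+11 = 96
Hub - stop 3 - stop 2 - stop 1 - stop 4 - Hub: 12+10+23+8+11 = 64
The minimum is 64.
One optimal route: Hub → stop 3 → stop 2 → stop 1 → stop 4 → Hub (or its reverse).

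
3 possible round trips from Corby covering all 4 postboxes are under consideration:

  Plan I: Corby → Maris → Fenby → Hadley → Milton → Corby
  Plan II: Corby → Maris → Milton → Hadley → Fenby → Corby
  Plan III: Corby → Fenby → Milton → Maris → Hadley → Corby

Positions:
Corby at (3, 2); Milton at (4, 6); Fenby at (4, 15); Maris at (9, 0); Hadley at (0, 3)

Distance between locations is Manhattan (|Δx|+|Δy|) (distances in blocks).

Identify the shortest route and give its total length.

Shortest is Plan III, total 50 blocks.

Plan I: 8 + 20 + 16 + 7 + 5 = 56
Plan II: 8 + 11 + 7 + 16 + 14 = 56
Plan III: 14 + 9 + 11 + 12 + 4 = 50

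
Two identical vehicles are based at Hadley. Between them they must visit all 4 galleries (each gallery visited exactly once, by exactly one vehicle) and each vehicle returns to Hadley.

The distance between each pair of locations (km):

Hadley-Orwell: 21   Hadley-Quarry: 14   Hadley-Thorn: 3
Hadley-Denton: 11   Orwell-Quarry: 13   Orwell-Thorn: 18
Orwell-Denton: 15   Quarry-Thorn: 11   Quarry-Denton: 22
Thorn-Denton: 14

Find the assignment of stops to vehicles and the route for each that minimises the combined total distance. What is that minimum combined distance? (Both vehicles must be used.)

There are 2^3 − 1 = 7 ways to divide the 4 stops into two non-empty groups. For each, the best each vehicle can do is its own shortest tour through its group:
  {Orwell} + {Quarry, Thorn, Denton}: 42 + 47 = 89
  {Quarry} + {Orwell, Thorn, Denton}: 28 + 47 = 75
  {Orwell, Quarry} + {Thorn, Denton}: 48 + 28 = 76
  {Thorn} + {Orwell, Quarry, Denton}: 6 + 53 = 59
  {Orwell, Thorn} + {Quarry, Denton}: 42 + 47 = 89
  {Quarry, Thorn} + {Orwell, Denton}: 28 + 47 = 75
  … (7 splits in total)
Best: vehicle 1 Hadley → Thorn → Hadley = 6; vehicle 2 Hadley → Quarry → Orwell → Denton → Hadley = 53; combined 59.

Minimum combined distance: 59 km.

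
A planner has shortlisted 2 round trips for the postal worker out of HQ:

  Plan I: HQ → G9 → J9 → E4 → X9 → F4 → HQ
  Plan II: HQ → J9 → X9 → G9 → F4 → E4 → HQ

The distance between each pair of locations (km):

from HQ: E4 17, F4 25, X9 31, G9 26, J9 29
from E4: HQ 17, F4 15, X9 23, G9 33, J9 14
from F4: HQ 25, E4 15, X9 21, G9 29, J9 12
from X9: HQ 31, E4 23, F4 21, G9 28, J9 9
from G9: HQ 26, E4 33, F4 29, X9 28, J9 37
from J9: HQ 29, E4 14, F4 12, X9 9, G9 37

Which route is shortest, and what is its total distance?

Shortest is Plan II, total 127 km.

Plan I: 26 + 37 + 14 + 23 + 21 + 25 = 146
Plan II: 29 + 9 + 28 + 29 + 15 + 17 = 127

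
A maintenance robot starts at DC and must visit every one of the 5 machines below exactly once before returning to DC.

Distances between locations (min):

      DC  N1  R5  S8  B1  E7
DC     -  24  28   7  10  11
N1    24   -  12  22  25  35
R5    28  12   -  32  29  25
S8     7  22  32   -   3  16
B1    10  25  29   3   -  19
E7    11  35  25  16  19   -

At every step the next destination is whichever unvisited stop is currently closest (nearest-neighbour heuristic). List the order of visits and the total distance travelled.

90 min along DC → S8 → B1 → E7 → R5 → N1 → DC.

At DC the remaining stops are S8 7, B1 10, E7 11, N1 24, R5 28; go to S8.
At S8 the remaining stops are B1 3, E7 16, N1 22, R5 32; go to B1.
At B1 the remaining stops are E7 19, N1 25, R5 29; go to E7.
At E7 the remaining stops are R5 25, N1 35; go to R5.
At R5 the remaining stops are N1 12; go to N1.
Return N1→DC: 24.
Total = 7 + 3 + 19 + 25 + 12 + 24 = 90.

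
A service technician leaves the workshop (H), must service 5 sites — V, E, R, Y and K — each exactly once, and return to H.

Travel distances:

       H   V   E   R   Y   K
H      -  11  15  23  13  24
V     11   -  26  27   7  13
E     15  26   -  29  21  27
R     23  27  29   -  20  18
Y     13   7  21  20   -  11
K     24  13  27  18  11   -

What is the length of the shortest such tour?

Minimum total distance: 91.

There are 60 distinct closed tours to check (reversals are equivalent).
H → V → E → R → Y → K → H: 11+26+29+20+11+24 = 121
H → V → E → R → K → Y → H: 11+26+29+18+11+13 = 108
H → V → E → Y → R → K → H: 11+26+21+20+18+24 = 120
H → V → E → Y → K → R → H: 11+26+21+11+18+23 = 110
H → V → E → K → R → Y → H: 11+26+27+18+20+13 = 115
H → V → E → K → Y → R → H: 11+26+27+11+20+23 = 118
H → V → R → E → Y → K → H: 11+27+29+21+11+24 = 123
H → V → R → E → K → Y → H: 11+27+29+27+11+13 = 118
H → V → R → Y → E → K → H: 11+27+20+21+27+24 = 130
H → V → R → Y → K → E → H: 11+27+20+11+27+15 = 111
H → V → R → K → E → Y → H: 11+27+18+27+21+13 = 117
H → V → R → K → Y → E → H: 11+27+18+11+21+15 = 103
H → V → Y → E → R → K → H: 11+7+21+29+18+24 = 110
H → V → Y → E → K → R → H: 11+7+21+27+18+23 = 107
… (46 more)
H → V → Y → K → R → E → H: 11+7+11+18+29+15 = 91  ← best
The minimum is 91.
One optimal route: H → V → Y → K → R → E → H (or its reverse).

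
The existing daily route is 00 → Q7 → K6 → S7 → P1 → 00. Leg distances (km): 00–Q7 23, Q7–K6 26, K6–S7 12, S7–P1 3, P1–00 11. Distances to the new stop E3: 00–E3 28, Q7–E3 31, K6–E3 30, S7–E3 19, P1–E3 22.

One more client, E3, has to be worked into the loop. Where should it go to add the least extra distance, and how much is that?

Insertion cost between consecutive stops i–j is d(i,E3) + d(E3,j) − d(i,j):
  between 00 and Q7: 28 + 31 − 23 = 36
  between Q7 and K6: 31 + 30 − 26 = 35
  between K6 and S7: 30 + 19 − 12 = 37
  between S7 and P1: 19 + 22 − 3 = 38
  between P1 and 00: 22 + 28 − 11 = 39
Cheapest insertion is between Q7 and K6, adding 35.
New total = 75 + 35 = 110.

Adding 35 km by placing E3 on the Q7–K6 leg.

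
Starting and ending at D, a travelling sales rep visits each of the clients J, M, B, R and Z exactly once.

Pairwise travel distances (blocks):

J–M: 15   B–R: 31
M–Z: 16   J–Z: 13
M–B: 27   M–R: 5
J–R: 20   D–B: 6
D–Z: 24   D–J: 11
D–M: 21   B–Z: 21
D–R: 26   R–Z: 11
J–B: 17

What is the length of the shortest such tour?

Shortest round trip = 69 blocks.

With 5 stops there are 5!/2 = 60 distinct round trips (a route and its reverse cost the same).
D-J-M-B-R-Z-D: 11+15+27+31+11+24 = 119
D-J-M-B-Z-R-D: 11+15+27+21+11+26 = 111
D-J-M-R-B-Z-D: 11+15+5+31+21+24 = 107
D-J-M-R-Z-B-D: 11+15+5+11+21+6 = 69
D-J-M-Z-B-R-D: 11+15+16+21+31+26 = 120
D-J-M-Z-R-B-D: 11+15+16+11+31+6 = 90
D-J-B-M-R-Z-D: 11+17+27+5+11+24 = 95
D-J-B-M-Z-R-D: 11+17+27+16+11+26 = 108
D-J-B-R-M-Z-D: 11+17+31+5+16+24 = 104
D-J-B-R-Z-M-D: 11+17+31+11+16+21 = 107
D-J-B-Z-M-R-D: 11+17+21+16+5+26 = 96
D-J-B-Z-R-M-D: 11+17+21+11+5+21 = 86
D-J-R-M-B-Z-D: 11+20+5+27+21+24 = 108
D-J-R-M-Z-B-D: 11+20+5+16+21+6 = 79
… (46 more)
The minimum is 69.
One optimal route: D → J → M → R → Z → B → D (or its reverse).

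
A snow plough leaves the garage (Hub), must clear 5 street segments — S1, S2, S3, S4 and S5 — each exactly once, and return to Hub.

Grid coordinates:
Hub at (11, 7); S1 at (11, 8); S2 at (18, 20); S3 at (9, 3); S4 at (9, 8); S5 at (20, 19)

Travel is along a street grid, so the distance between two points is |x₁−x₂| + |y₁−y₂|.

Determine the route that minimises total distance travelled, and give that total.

Shortest round trip = 56.

With 5 stops there are 5!/2 = 60 distinct round trips (a route and its reverse cost the same).
Hub-S1-S2-S3-S4-S5-Hub: 1+19+26+5+22+21 = 94
Hub-S1-S2-S3-S5-S4-Hub: 1+19+26+27+22+3 = 98
Hub-S1-S2-S4-S3-S5-Hub: 1+19+21+5+27+21 = 94
Hub-S1-S2-S4-S5-S3-Hub: 1+19+21+22+27+6 = 96
Hub-S1-S2-S5-S3-S4-Hub: 1+19+3+27+5+3 = 58
Hub-S1-S2-S5-S4-S3-Hub: 1+19+3+22+5+6 = 56
Hub-S1-S3-S2-S4-S5-Hub: 1+7+26+21+22+21 = 98
Hub-S1-S3-S2-S5-S4-Hub: 1+7+26+3+22+3 = 62
Hub-S1-S3-S4-S2-S5-Hub: 1+7+5+21+3+21 = 58
Hub-S1-S3-S4-S5-S2-Hub: 1+7+5+22+3+20 = 58
Hub-S1-S3-S5-S2-S4-Hub: 1+7+27+3+21+3 = 62
Hub-S1-S3-S5-S4-S2-Hub: 1+7+27+22+21+20 = 98
Hub-S1-S4-S2-S3-S5-Hub: 1+2+21+26+27+21 = 98
Hub-S1-S4-S2-S5-S3-Hub: 1+2+21+3+27+6 = 60
… (46 more)
The minimum is 56.
One optimal route: Hub → S1 → S2 → S5 → S4 → S3 → Hub (or its reverse).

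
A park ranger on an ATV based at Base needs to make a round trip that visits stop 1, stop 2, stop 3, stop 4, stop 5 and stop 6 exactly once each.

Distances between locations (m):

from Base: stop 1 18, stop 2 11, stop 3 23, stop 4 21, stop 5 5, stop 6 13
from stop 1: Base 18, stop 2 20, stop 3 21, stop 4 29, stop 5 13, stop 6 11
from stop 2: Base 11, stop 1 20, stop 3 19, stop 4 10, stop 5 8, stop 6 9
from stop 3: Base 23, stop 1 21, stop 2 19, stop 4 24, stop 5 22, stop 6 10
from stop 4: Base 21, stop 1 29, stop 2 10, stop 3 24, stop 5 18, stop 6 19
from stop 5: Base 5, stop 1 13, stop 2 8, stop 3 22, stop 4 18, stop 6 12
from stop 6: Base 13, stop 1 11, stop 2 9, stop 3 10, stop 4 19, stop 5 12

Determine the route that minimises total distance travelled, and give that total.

Minimum total distance: 84 m.

There are 360 distinct closed tours to check (reversals are equivalent).
Base-stop 1-stop 2-stop 3-stop 4-stop 5-stop 6-Base: 18+20+19+24+18+12+13 = 124
Base-stop 1-stop 2-stop 3-stop 4-stop 6-stop 5-Base: 18+20+19+24+19+12+5 = 117
Base-stop 1-stop 2-stop 3-stop 5-stop 4-stop 6-Base: 18+20+19+22+18+19+13 = 129
Base-stop 1-stop 2-stop 3-stop 5-stop 6-stop 4-Base: 18+20+19+22+12+19+21 = 131
Base-stop 1-stop 2-stop 3-stop 6-stop 4-stop 5-Base: 18+20+19+10+19+18+5 = 109
Base-stop 1-stop 2-stop 3-stop 6-stop 5-stop 4-Base: 18+20+19+10+12+18+21 = 118
Base-stop 1-stop 2-stop 4-stop 3-stop 5-stop 6-Base: 18+20+10+24+22+12+13 = 119
Base-stop 1-stop 2-stop 4-stop 3-stop 6-stop 5-Base: 18+20+10+24+10+12+5 = 99
… (352 more)
Base-stop 2-stop 4-stop 3-stop 6-stop 1-stop 5-Base: 11+10+24+10+11+13+5 = 84  ← best
The minimum is 84.
One optimal route: Base → stop 2 → stop 4 → stop 3 → stop 6 → stop 1 → stop 5 → Base (or its reverse).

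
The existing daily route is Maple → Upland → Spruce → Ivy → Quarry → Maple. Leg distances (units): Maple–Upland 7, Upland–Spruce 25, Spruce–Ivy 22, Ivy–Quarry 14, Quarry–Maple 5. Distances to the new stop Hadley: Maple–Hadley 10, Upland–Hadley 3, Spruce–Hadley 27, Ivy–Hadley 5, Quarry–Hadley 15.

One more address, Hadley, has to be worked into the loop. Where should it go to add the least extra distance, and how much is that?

+5 — insert Hadley between Upland and Spruce.

Insertion cost between consecutive stops i–j is d(i,Hadley) + d(Hadley,j) − d(i,j):
  between Maple and Upland: 10 + 3 − 7 = 6
  between Upland and Spruce: 3 + 27 − 25 = 5
  between Spruce and Ivy: 27 + 5 − 22 = 10
  between Ivy and Quarry: 5 + 15 − 14 = 6
  between Quarry and Maple: 15 + 10 − 5 = 20
Cheapest insertion is between Upland and Spruce, adding 5.
New total = 73 + 5 = 78.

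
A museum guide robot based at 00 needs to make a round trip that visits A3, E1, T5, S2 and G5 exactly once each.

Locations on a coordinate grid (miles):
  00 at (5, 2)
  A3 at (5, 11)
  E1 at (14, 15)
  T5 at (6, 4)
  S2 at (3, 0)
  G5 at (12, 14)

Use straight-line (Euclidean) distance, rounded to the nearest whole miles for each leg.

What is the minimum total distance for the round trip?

00-A3-E1-T5-S2-G5-00: 9+10+14+5+17+14 = 69
00-A3-E1-T5-G5-S2-00: 9+10+14+12+17+3 = 65
00-A3-E1-S2-T5-G5-00: 9+10+19+5+12+14 = 69
00-A3-E1-S2-G5-T5-00: 9+10+19+17+12+2 = 69
00-A3-E1-G5-T5-S2-00: 9+10+2+12+5+3 = 41
00-A3-E1-G5-S2-T5-00: 9+10+2+17+5+2 = 45
00-A3-T5-E1-S2-G5-00: 9+7+14+19+17+14 = 80
00-A3-T5-E1-G5-S2-00: 9+7+14+2+17+3 = 52
00-A3-T5-S2-E1-G5-00: 9+7+5+19+2+14 = 56
00-A3-T5-S2-G5-E1-00: 9+7+5+17+2+16 = 56
00-A3-T5-G5-E1-S2-00: 9+7+12+2+19+3 = 52
00-A3-T5-G5-S2-E1-00: 9+7+12+17+19+16 = 80
00-A3-S2-E1-T5-G5-00: 9+11+19+14+12+14 = 79
00-A3-S2-E1-G5-T5-00: 9+11+19+2+12+2 = 55
… (46 more)
00-T5-E1-G5-A3-S2-00: 2+14+2+8+11+3 = 40  ← best
The minimum is 40.
One optimal route: 00 → T5 → E1 → G5 → A3 → S2 → 00 (or its reverse).

Shortest round trip = 40 miles.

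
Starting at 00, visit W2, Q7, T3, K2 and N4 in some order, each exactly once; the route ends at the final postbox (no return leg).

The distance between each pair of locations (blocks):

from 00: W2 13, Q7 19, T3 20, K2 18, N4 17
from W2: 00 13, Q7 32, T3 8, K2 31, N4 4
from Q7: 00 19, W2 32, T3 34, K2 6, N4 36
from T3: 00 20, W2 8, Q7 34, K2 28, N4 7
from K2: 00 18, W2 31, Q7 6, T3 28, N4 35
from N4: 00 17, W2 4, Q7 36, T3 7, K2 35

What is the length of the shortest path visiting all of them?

Shortest open route: 58 blocks.

There are 5! = 120 possible orderings.
00→W2→Q7→T3→K2→N4: 13+32+34+28+35 = 142
00→W2→Q7→T3→N4→K2: 13+32+34+7+35 = 121
00→W2→Q7→K2→T3→N4: 13+32+6+28+7 = 86
00→W2→Q7→K2→N4→T3: 13+32+6+35+7 = 93
00→W2→Q7→N4→T3→K2: 13+32+36+7+28 = 116
00→W2→Q7→N4→K2→T3: 13+32+36+35+28 = 144
00→W2→T3→Q7→K2→N4: 13+8+34+6+35 = 96
00→W2→T3→Q7→N4→K2: 13+8+34+36+35 = 126
00→W2→T3→K2→Q7→N4: 13+8+28+6+36 = 91
00→W2→T3→K2→N4→Q7: 13+8+28+35+36 = 120
00→W2→T3→N4→Q7→K2: 13+8+7+36+6 = 70
00→W2→T3→N4→K2→Q7: 13+8+7+35+6 = 69
00→W2→K2→Q7→T3→N4: 13+31+6+34+7 = 91
00→W2→K2→Q7→N4→T3: 13+31+6+36+7 = 93
… (106 more)
00→W2→N4→T3→K2→Q7: 13+4+7+28+6 = 58  ← best
The minimum is 58.
One shortest path: 00 → W2 → N4 → T3 → K2 → Q7.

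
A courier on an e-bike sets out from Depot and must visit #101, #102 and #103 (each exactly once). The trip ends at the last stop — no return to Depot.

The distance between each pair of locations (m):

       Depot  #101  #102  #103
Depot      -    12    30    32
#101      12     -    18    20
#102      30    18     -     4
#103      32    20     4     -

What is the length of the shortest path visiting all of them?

34 m — the minimum one-way total.

There are 3! = 6 possible orderings.
Depot→#101→#102→#103: 12+18+4 = 34
Depot→#101→#103→#102: 12+20+4 = 36
Depot→#102→#101→#103: 30+18+20 = 68
Depot→#102→#103→#101: 30+4+20 = 54
Depot→#103→#101→#102: 32+20+18 = 70
Depot→#103→#102→#101: 32+4+18 = 54
The minimum is 34.
One shortest path: Depot → #101 → #102 → #103.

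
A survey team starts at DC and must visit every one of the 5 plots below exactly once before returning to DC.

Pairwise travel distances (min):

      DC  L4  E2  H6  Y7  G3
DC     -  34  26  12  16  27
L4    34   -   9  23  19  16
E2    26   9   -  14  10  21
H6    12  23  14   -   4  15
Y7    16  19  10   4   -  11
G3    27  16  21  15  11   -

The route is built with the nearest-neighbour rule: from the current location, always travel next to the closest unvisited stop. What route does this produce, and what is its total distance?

DC → [H6:12 / Y7:16 / E2:26 / G3:27 / L4:34] → H6 (12)
H6 → [Y7:4 / E2:14 / G3:15 / L4:23] → Y7 (4)
Y7 → [E2:10 / G3:11 / L4:19] → E2 (10)
E2 → [L4:9 / G3:21] → L4 (9)
L4 → [G3:16] → G3 (16)
Return G3→DC: 27.
Total = 12 + 4 + 10 + 9 + 16 + 27 = 78.

Total distance 78 min via the nearest-neighbour route DC → H6 → Y7 → E2 → L4 → G3 → DC.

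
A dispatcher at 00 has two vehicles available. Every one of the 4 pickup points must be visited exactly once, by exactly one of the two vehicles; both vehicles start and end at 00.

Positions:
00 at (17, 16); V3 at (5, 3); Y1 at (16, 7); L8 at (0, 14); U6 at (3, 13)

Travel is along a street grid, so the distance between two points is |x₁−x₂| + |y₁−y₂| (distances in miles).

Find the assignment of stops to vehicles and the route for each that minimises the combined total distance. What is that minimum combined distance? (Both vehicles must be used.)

There are 2^3 − 1 = 7 ways to divide the 4 stops into two non-empty groups. For each, the best each vehicle can do is its own shortest tour through its group:
  {V3} + {Y1, L8, U6}: 50 + 52 = 102
  {Y1} + {V3, L8, U6}: 20 + 60 = 80
  {V3, Y1} + {L8, U6}: 50 + 40 = 90
  {L8} + {V3, Y1, U6}: 38 + 54 = 92
  {V3, L8} + {Y1, U6}: 60 + 46 = 106
  {Y1, L8} + {V3, U6}: 52 + 54 = 106
  … (7 splits in total)
Best: vehicle 1 00 → Y1 → 00 = 20; vehicle 2 00 → V3 → U6 → L8 → 00 = 60; combined 80.

Minimum combined distance: 80 miles.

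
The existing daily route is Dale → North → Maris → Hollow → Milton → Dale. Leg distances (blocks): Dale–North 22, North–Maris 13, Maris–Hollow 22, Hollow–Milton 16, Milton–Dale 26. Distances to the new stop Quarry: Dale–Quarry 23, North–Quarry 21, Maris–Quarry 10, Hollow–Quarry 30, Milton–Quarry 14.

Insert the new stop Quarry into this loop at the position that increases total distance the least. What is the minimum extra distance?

Insertion cost between consecutive stops i–j is d(i,Quarry) + d(Quarry,j) − d(i,j):
  between Dale and North: 23 + 21 − 22 = 22
  between North and Maris: 21 + 10 − 13 = 18
  between Maris and Hollow: 10 + 30 − 22 = 18
  between Hollow and Milton: 30 + 14 − 16 = 28
  between Milton and Dale: 14 + 23 − 26 = 11
Cheapest insertion is between Milton and Dale, adding 11.
New total = 99 + 11 = 110.

Minimum extra distance: 11 blocks, inserting Quarry between Milton and Dale.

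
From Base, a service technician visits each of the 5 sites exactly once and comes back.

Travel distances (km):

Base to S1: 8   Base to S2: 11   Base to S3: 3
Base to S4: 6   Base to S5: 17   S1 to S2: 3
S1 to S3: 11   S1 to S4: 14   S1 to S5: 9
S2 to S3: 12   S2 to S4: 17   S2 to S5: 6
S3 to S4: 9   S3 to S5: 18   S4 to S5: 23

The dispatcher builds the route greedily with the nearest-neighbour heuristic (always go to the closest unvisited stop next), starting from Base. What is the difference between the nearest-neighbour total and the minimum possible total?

Base: S3=3, S4=6, S1=8, S2=11, S5=17 ⇒ S3
S3: S4=9, S1=11, S2=12, S5=18 ⇒ S4
S4: S1=14, S2=17, S5=23 ⇒ S1
S1: S2=3, S5=9 ⇒ S2
S2: S5=6 ⇒ S5
NN route Base → S3 → S4 → S1 → S2 → S5 → Base costs 52.
Optimal: Base → S1 → S2 → S5 → S3 → S4 → Base costs 50 (by enumerating all 60 distinct tours).
Excess = 52 − 50 = 2.

2 km longer than the optimal tour.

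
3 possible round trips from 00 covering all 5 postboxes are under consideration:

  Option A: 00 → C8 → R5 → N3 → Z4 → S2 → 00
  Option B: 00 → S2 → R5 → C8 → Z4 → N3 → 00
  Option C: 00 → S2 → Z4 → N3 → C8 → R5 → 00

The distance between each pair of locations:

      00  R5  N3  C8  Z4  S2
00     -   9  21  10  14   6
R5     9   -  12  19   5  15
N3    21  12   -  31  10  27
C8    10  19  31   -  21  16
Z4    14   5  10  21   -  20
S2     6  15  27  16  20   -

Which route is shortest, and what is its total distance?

77 — Option A is the shortest.

Option A: 10 + 19 + 12 + 10 + 20 + 6 = 77
Option B: 6 + 15 + 19 + 21 + 10 + 21 = 92
Option C: 6 + 20 + 10 + 31 + 19 + 9 = 95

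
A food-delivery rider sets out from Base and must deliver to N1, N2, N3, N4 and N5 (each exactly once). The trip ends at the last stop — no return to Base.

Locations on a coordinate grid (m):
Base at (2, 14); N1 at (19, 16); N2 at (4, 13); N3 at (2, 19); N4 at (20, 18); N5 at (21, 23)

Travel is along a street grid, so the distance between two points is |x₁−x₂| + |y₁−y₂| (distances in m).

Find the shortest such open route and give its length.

Minimum one-way distance = 40 m.

There are 5! = 120 possible orderings.
Base → N1 → N2 → N3 → N4 → N5: 19+18+8+19+6 = 70
Base → N1 → N2 → N3 → N5 → N4: 19+18+8+23+6 = 74
Base → N1 → N2 → N4 → N3 → N5: 19+18+21+19+23 = 100
Base → N1 → N2 → N4 → N5 → N3: 19+18+21+6+23 = 87
Base → N1 → N2 → N5 → N3 → N4: 19+18+27+23+19 = 106
Base → N1 → N2 → N5 → N4 → N3: 19+18+27+6+19 = 89
Base → N1 → N3 → N2 → N4 → N5: 19+20+8+21+6 = 74
Base → N1 → N3 → N2 → N5 → N4: 19+20+8+27+6 = 80
Base → N1 → N3 → N4 → N2 → N5: 19+20+19+21+27 = 106
Base → N1 → N3 → N4 → N5 → N2: 19+20+19+6+27 = 91
Base → N1 → N3 → N5 → N2 → N4: 19+20+23+27+21 = 110
Base → N1 → N3 → N5 → N4 → N2: 19+20+23+6+21 = 89
Base → N1 → N4 → N2 → N3 → N5: 19+3+21+8+23 = 74
Base → N1 → N4 → N2 → N5 → N3: 19+3+21+27+23 = 93
… (106 more)
Base → N2 → N3 → N1 → N4 → N5: 3+8+20+3+6 = 40  ← best
The minimum is 40.
One shortest path: Base → N2 → N3 → N1 → N4 → N5.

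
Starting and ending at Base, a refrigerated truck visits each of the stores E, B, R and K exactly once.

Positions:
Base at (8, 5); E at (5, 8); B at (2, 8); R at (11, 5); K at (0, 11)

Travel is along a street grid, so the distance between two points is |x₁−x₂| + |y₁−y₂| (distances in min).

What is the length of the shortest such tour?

Base → E → B → R → K → Base: 6+3+12+17+14 = 52
Base → E → B → K → R → Base: 6+3+5+17+3 = 34
Base → E → R → B → K → Base: 6+9+12+5+14 = 46
Base → E → R → K → B → Base: 6+9+17+5+9 = 46
Base → E → K → B → R → Base: 6+8+5+12+3 = 34
Base → E → K → R → B → Base: 6+8+17+12+9 = 52
Base → B → E → R → K → Base: 9+3+9+17+14 = 52
Base → B → E → K → R → Base: 9+3+8+17+3 = 40
Base → B → R → E → K → Base: 9+12+9+8+14 = 52
Base → B → K → E → R → Base: 9+5+8+9+3 = 34
Base → R → E → B → K → Base: 3+9+3+5+14 = 34
Base → R → B → E → K → Base: 3+12+3+8+14 = 40
The minimum is 34.
One optimal route: Base → E → B → K → R → Base (or its reverse).

34 min — the shortest possible round trip.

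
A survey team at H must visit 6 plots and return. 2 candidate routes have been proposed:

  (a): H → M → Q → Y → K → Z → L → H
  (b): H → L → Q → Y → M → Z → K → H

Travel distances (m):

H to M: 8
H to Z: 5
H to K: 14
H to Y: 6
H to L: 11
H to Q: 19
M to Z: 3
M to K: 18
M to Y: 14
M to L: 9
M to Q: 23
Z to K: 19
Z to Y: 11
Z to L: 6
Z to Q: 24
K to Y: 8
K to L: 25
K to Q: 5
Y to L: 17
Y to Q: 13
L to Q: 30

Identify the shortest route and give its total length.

Shortest is (a), total 88 m.

(a): 8 + 23 + 13 + 8 + 19 + 6 + 11 = 88
(b): 11 + 30 + 13 + 14 + 3 + 19 + 14 = 104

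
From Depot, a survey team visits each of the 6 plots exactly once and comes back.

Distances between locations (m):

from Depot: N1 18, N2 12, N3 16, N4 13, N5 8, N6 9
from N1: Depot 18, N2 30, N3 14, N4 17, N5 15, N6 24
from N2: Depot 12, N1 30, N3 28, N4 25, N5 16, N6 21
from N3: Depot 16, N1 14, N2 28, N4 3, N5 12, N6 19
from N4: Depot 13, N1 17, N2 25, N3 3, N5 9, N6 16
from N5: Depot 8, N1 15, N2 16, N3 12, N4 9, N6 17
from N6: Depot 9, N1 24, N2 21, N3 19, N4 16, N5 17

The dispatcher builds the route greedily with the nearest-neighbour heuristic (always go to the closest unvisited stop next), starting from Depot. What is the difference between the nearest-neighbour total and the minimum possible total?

6 m longer than the optimal tour.

From Depot: N5=8, N6=9, N2=12, N4=13, N3=16, N1=18 → choose N5 (8).
From N5: N4=9, N3=12, N1=15, N2=16, N6=17 → choose N4 (9).
From N4: N3=3, N6=16, N1=17, N2=25 → choose N3 (3).
From N3: N1=14, N6=19, N2=28 → choose N1 (14).
From N1: N6=24, N2=30 → choose N6 (24).
From N6: N2=21 → choose N2 (21).
NN route Depot → N5 → N4 → N3 → N1 → N6 → N2 → Depot costs 91.
Optimal: Depot → N2 → N5 → N1 → N3 → N4 → N6 → Depot costs 85 (by enumerating all 360 distinct tours).
Excess = 91 − 85 = 6.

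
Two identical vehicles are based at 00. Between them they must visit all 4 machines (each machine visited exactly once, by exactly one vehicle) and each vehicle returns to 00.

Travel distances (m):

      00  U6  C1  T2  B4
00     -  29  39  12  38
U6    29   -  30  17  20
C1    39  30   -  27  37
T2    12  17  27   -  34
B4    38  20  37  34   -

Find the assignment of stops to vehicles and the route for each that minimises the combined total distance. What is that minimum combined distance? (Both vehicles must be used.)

Minimum combined distance: 149 m.

There are 2^3 − 1 = 7 ways to divide the 4 stops into two non-empty groups. For each, the best each vehicle can do is its own shortest tour through its group:
  {U6} + {C1, T2, B4}: 58 + 114 = 172
  {C1} + {U6, T2, B4}: 78 + 87 = 165
  {U6, C1} + {T2, B4}: 98 + 84 = 182
  {T2} + {U6, C1, B4}: 24 + 125 = 149
  {U6, T2} + {C1, B4}: 58 + 114 = 172
  {C1, T2} + {U6, B4}: 78 + 87 = 165
  … (7 splits in total)
Best: vehicle 1 00 → T2 → 00 = 24; vehicle 2 00 → U6 → B4 → C1 → 00 = 125; combined 149.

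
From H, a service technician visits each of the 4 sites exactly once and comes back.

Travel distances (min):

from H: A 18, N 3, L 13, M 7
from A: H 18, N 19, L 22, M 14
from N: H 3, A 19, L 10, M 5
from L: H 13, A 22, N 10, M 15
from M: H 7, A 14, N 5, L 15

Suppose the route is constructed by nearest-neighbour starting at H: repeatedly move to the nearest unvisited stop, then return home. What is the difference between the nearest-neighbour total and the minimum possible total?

H: N=3, M=7, L=13, A=18 ⇒ N
N: M=5, L=10, A=19 ⇒ M
M: A=14, L=15 ⇒ A
A: L=22 ⇒ L
NN route H → N → M → A → L → H costs 57.
Optimal: H → N → L → A → M → H costs 56 (by enumerating all 12 distinct tours).
Excess = 57 − 56 = 1.

Excess over optimum: 1 min.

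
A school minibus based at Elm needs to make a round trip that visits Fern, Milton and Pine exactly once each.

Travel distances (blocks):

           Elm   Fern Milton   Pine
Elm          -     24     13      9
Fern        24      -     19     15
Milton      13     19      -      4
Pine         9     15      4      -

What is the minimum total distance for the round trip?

There are 3 distinct closed tours to check (reversals are equivalent).
Elm→Fern→Milton→Pine→Elm: 24+19+4+9 = 56
Elm→Fern→Pine→Milton→Elm: 24+15+4+13 = 56
Elm→Milton→Fern→Pine→Elm: 13+19+15+9 = 56
The minimum is 56.
One optimal route: Elm → Fern → Milton → Pine → Elm (or its reverse).

Minimum total distance: 56 blocks.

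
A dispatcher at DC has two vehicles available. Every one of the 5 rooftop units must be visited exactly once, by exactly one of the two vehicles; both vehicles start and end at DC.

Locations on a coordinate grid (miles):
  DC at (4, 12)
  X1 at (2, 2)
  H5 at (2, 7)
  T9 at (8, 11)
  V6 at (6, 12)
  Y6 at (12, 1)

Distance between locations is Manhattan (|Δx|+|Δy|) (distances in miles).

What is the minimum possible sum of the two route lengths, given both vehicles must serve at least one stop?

Minimum combined distance: 46 miles.

Check every non-empty split of the stops between the two vehicles; for each half take its own optimal tour:
  {X1} + {H5, T9, V6, Y6}: 24 + 42 = 66
  {H5} + {X1, T9, V6, Y6}: 14 + 42 = 56
  {X1, H5} + {T9, V6, Y6}: 24 + 38 = 62
  {T9} + {X1, H5, V6, Y6}: 10 + 42 = 52
  {X1, T9} + {H5, V6, Y6}: 32 + 42 = 74
  {H5, T9} + {X1, V6, Y6}: 22 + 42 = 64
  … (15 splits in total)
  {V6} + {X1, H5, T9, Y6}: 4 + 42 = 46  ← best
Best: vehicle 1 DC → V6 → DC = 4; vehicle 2 DC → H5 → X1 → Y6 → T9 → DC = 42; combined 46.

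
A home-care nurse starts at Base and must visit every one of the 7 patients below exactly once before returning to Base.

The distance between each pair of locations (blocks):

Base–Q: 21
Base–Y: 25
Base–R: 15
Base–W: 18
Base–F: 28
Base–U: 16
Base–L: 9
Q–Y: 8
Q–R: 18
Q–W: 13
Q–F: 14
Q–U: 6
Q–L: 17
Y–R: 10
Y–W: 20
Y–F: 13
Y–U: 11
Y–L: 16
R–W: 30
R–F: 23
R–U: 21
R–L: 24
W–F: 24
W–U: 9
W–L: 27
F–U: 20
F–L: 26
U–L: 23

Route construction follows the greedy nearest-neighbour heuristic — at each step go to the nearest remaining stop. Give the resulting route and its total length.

From Base: distances to unvisited — L=9, R=15, U=16, W=18, Q=21, Y=25, F=28. Nearest is L (9).
From L: distances to unvisited — Y=16, Q=17, U=23, R=24, F=26, W=27. Nearest is Y (16).
From Y: distances to unvisited — Q=8, R=10, U=11, F=13, W=20. Nearest is Q (8).
From Q: distances to unvisited — U=6, W=13, F=14, R=18. Nearest is U (6).
From U: distances to unvisited — W=9, F=20, R=21. Nearest is W (9).
From W: distances to unvisited — F=24, R=30. Nearest is F (24).
From F: distances to unvisited — R=23. Nearest is R (23).
Return R→Base: 15.
Total = 9 + 16 + 8 + 6 + 9 + 24 + 23 + 15 = 110.

Total distance 110 blocks via the nearest-neighbour route Base → L → Y → Q → U → W → F → R → Base.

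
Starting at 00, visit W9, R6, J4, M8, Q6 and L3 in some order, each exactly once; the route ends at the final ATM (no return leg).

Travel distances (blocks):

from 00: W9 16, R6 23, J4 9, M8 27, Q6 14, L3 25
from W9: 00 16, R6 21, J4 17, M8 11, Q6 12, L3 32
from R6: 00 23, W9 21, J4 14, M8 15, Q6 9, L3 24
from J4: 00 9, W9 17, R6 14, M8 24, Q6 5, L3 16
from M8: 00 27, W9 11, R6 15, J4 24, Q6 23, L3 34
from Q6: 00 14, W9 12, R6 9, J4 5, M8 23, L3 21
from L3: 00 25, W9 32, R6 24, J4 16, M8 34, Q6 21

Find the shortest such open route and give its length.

There are 6! = 720 possible orderings.
00→W9→R6→J4→M8→Q6→L3: 16+21+14+24+23+21 = 119
00→W9→R6→J4→M8→L3→Q6: 16+21+14+24+34+21 = 130
00→W9→R6→J4→Q6→M8→L3: 16+21+14+5+23+34 = 113
00→W9→R6→J4→Q6→L3→M8: 16+21+14+5+21+34 = 111
00→W9→R6→J4→L3→M8→Q6: 16+21+14+16+34+23 = 124
00→W9→R6→J4→L3→Q6→M8: 16+21+14+16+21+23 = 111
00→W9→R6→M8→J4→Q6→L3: 16+21+15+24+5+21 = 102
00→W9→R6→M8→J4→L3→Q6: 16+21+15+24+16+21 = 113
… (712 more)
00→W9→M8→R6→Q6→J4→L3: 16+11+15+9+5+16 = 72  ← best
The minimum is 72.
One shortest path: 00 → W9 → M8 → R6 → Q6 → J4 → L3.

72 blocks — the minimum one-way total.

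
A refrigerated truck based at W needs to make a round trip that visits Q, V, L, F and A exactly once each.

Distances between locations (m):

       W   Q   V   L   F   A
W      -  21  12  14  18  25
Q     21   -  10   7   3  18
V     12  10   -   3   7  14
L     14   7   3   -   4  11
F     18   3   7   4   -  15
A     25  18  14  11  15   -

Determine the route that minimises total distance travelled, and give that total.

Minimum total distance: 65 m.

There are 60 distinct closed tours to check (reversals are equivalent).
W → Q → V → L → F → A → W: 21+10+3+4+15+25 = 78
W → Q → V → L → A → F → W: 21+10+3+11+15+18 = 78
W → Q → V → F → L → A → W: 21+10+7+4+11+25 = 78
W → Q → V → F → A → L → W: 21+10+7+15+11+14 = 78
W → Q → V → A → L → F → W: 21+10+14+11+4+18 = 78
W → Q → V → A → F → L → W: 21+10+14+15+4+14 = 78
W → Q → L → V → F → A → W: 21+7+3+7+15+25 = 78
W → Q → L → V → A → F → W: 21+7+3+14+15+18 = 78
W → Q → L → F → V → A → W: 21+7+4+7+14+25 = 78
W → Q → L → F → A → V → W: 21+7+4+15+14+12 = 73
W → Q → L → A → V → F → W: 21+7+11+14+7+18 = 78
W → Q → L → A → F → V → W: 21+7+11+15+7+12 = 73
W → Q → F → V → L → A → W: 21+3+7+3+11+25 = 70
W → Q → F → V → A → L → W: 21+3+7+14+11+14 = 70
… (46 more)
W → Q → F → L → A → V → W: 21+3+4+11+14+12 = 65  ← best
The minimum is 65.
One optimal route: W → Q → F → L → A → V → W (or its reverse).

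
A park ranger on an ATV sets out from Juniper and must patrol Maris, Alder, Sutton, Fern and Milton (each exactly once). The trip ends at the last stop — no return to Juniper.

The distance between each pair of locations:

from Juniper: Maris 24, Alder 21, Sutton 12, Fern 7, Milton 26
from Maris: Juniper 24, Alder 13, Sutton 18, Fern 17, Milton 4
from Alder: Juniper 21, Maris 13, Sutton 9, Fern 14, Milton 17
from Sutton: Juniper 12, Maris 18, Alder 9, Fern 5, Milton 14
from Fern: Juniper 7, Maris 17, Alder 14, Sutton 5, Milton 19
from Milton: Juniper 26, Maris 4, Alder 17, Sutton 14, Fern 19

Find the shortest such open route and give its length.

There are 5! = 120 possible orderings.
Juniper → Maris → Alder → Sutton → Fern → Milton: 24+13+9+5+19 = 70
Juniper → Maris → Alder → Sutton → Milton → Fern: 24+13+9+14+19 = 79
Juniper → Maris → Alder → Fern → Sutton → Milton: 24+13+14+5+14 = 70
Juniper → Maris → Alder → Fern → Milton → Sutton: 24+13+14+19+14 = 84
Juniper → Maris → Alder → Milton → Sutton → Fern: 24+13+17+14+5 = 73
Juniper → Maris → Alder → Milton → Fern → Sutton: 24+13+17+19+5 = 78
Juniper → Maris → Sutton → Alder → Fern → Milton: 24+18+9+14+19 = 84
Juniper → Maris → Sutton → Alder → Milton → Fern: 24+18+9+17+19 = 87
Juniper → Maris → Sutton → Fern → Alder → Milton: 24+18+5+14+17 = 78
Juniper → Maris → Sutton → Fern → Milton → Alder: 24+18+5+19+17 = 83
Juniper → Maris → Sutton → Milton → Alder → Fern: 24+18+14+17+14 = 87
Juniper → Maris → Sutton → Milton → Fern → Alder: 24+18+14+19+14 = 89
Juniper → Maris → Fern → Alder → Sutton → Milton: 24+17+14+9+14 = 78
Juniper → Maris → Fern → Alder → Milton → Sutton: 24+17+14+17+14 = 86
… (106 more)
Juniper → Fern → Sutton → Alder → Maris → Milton: 7+5+9+13+4 = 38  ← best
The minimum is 38.
One shortest path: Juniper → Fern → Sutton → Alder → Maris → Milton.

Shortest open route: 38.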